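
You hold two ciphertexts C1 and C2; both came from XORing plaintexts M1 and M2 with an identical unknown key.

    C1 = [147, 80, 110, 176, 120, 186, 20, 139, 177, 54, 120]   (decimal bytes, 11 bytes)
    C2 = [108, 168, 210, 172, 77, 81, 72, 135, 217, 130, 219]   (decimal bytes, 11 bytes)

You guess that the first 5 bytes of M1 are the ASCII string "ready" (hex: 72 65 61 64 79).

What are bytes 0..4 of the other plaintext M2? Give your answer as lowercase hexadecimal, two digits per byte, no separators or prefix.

First, C1 ⊕ C2 = (M1 ⊕ K) ⊕ (M2 ⊕ K) = M1 ⊕ M2, so the key drops out. Then M2 = (M1 ⊕ M2) ⊕ M1 over the first 5 bytes.
byte 0: (93 ^ 6c) ^ 72 = ff ^ 72 = 8d
byte 1: (50 ^ a8) ^ 65 = f8 ^ 65 = 9d
byte 2: (6e ^ d2) ^ 61 = bc ^ 61 = dd
byte 3: (b0 ^ ac) ^ 64 = 1c ^ 64 = 78
byte 4: (78 ^ 4d) ^ 79 = 35 ^ 79 = 4c

8d9ddd784c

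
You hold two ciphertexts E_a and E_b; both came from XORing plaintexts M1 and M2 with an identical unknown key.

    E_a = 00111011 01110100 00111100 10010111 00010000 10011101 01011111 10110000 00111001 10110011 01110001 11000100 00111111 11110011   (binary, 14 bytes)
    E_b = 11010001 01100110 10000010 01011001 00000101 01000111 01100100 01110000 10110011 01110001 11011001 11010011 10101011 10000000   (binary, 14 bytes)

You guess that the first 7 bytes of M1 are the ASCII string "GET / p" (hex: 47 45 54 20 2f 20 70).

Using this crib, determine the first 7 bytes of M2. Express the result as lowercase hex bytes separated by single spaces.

ad 57 ea ee 3a fa 4b

First, E_a ⊕ E_b = (M1 ⊕ K) ⊕ (M2 ⊕ K) = M1 ⊕ M2, so the key drops out. Then M2 = (M1 ⊕ M2) ⊕ M1 over the first 7 bytes.
byte 0: (3b ⊕ d1) ⊕ 47 = ea ⊕ 47 = ad
byte 1: (74 ⊕ 66) ⊕ 45 = 12 ⊕ 45 = 57
byte 2: (3c ⊕ 82) ⊕ 54 = be ⊕ 54 = ea
byte 3: (97 ⊕ 59) ⊕ 20 = ce ⊕ 20 = ee
byte 4: (10 ⊕ 05) ⊕ 2f = 15 ⊕ 2f = 3a
byte 5: (9d ⊕ 47) ⊕ 20 = da ⊕ 20 = fa
byte 6: (5f ⊕ 64) ⊕ 70 = 3b ⊕ 70 = 4b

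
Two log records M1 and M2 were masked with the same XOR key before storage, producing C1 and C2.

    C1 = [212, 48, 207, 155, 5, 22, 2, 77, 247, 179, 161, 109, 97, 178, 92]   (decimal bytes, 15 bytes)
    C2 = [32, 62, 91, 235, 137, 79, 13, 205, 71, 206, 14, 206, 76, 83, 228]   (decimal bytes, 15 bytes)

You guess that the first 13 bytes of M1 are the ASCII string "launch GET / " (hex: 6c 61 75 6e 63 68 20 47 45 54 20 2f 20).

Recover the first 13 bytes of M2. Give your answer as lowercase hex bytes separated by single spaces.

First, C1 ⊕ C2 = (M1 ⊕ K) ⊕ (M2 ⊕ K) = M1 ⊕ M2, so the key drops out. Then M2 = (M1 ⊕ M2) ⊕ M1 over the first 13 bytes.
byte 0: (d4 ^ 20) ^ 6c = f4 ^ 6c = 98
byte 1: (30 ^ 3e) ^ 61 = 0e ^ 61 = 6f
byte 2: (cf ^ 5b) ^ 75 = 94 ^ 75 = e1
byte 3: (9b ^ eb) ^ 6e = 70 ^ 6e = 1e
byte 4: (05 ^ 89) ^ 63 = 8c ^ 63 = ef
byte 5: (16 ^ 4f) ^ 68 = 59 ^ 68 = 31
byte 6: (02 ^ 0d) ^ 20 = 0f ^ 20 = 2f
byte 7: (4d ^ cd) ^ 47 = 80 ^ 47 = c7
byte 8: (f7 ^ 47) ^ 45 = b0 ^ 45 = f5
byte 9: (b3 ^ ce) ^ 54 = 7d ^ 54 = 29
byte 10: (a1 ^ 0e) ^ 20 = af ^ 20 = 8f
byte 11: (6d ^ ce) ^ 2f = a3 ^ 2f = 8c
byte 12: (61 ^ 4c) ^ 20 = 2d ^ 20 = 0d

98 6f e1 1e ef 31 2f c7 f5 29 8f 8c 0d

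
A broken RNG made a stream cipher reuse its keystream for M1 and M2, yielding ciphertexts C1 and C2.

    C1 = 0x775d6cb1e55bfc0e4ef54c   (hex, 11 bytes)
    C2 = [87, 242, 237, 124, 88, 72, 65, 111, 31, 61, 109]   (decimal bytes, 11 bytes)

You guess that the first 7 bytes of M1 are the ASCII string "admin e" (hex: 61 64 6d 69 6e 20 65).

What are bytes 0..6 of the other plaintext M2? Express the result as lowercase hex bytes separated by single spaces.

First, C1 ⊕ C2 = (M1 ⊕ K) ⊕ (M2 ⊕ K) = M1 ⊕ M2, so the key drops out. Then M2 = (M1 ⊕ M2) ⊕ M1 over the first 7 bytes.
byte 0: (77 xor 57) xor 61 = 20 xor 61 = 41
byte 1: (5d xor f2) xor 64 = af xor 64 = cb
byte 2: (6c xor ed) xor 6d = 81 xor 6d = ec
byte 3: (b1 xor 7c) xor 69 = cd xor 69 = a4
byte 4: (e5 xor 58) xor 6e = bd xor 6e = d3
byte 5: (5b xor 48) xor 20 = 13 xor 20 = 33
byte 6: (fc xor 41) xor 65 = bd xor 65 = d8

41 cb ec a4 d3 33 d8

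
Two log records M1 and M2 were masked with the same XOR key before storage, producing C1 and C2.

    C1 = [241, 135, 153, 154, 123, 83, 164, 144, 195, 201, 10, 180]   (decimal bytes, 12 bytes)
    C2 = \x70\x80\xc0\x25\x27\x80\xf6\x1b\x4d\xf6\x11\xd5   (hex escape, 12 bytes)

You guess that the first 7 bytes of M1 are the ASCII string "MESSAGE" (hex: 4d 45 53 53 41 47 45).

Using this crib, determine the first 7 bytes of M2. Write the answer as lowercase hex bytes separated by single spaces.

cc 42 0a ec 1d 94 17

First, C1 ⊕ C2 = (M1 ⊕ K) ⊕ (M2 ⊕ K) = M1 ⊕ M2, so the key drops out. Then M2 = (M1 ⊕ M2) ⊕ M1 over the first 7 bytes.
byte 0: (f1 XOR 70) XOR 4d = 81 XOR 4d = cc
byte 1: (87 XOR 80) XOR 45 = 07 XOR 45 = 42
byte 2: (99 XOR c0) XOR 53 = 59 XOR 53 = 0a
byte 3: (9a XOR 25) XOR 53 = bf XOR 53 = ec
byte 4: (7b XOR 27) XOR 41 = 5c XOR 41 = 1d
byte 5: (53 XOR 80) XOR 47 = d3 XOR 47 = 94
byte 6: (a4 XOR f6) XOR 45 = 52 XOR 45 = 17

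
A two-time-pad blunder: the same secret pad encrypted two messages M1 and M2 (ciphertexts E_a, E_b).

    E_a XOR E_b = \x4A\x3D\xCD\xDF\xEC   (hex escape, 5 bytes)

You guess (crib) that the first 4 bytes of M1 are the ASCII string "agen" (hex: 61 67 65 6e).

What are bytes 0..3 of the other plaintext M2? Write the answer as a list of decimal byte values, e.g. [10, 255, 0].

Since E_a ⊕ E_b = M1 ⊕ M2, XORing with the guessed M1 bytes yields the corresponding M2 bytes: M2 = (E_a ⊕ E_b) ⊕ M1.
byte 0: 4a ^ 61 = 2b
byte 1: 3d ^ 67 = 5a
byte 2: cd ^ 65 = a8
byte 3: df ^ 6e = b1

[43, 90, 168, 177]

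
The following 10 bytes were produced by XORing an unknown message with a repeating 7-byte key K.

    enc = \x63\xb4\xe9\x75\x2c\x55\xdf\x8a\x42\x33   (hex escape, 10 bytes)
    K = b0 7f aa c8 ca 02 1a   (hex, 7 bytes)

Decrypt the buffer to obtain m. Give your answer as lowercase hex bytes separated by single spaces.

The 7-byte key repeats, so the effective keystream is b0 7f aa c8 ca 02 1a b0 7f aa.
byte 0: 63 XOR b0 = d3
byte 1: b4 XOR 7f = cb
byte 2: e9 XOR aa = 43
byte 3: 75 XOR c8 = bd
byte 4: 2c XOR ca = e6
byte 5: 55 XOR 02 = 57
byte 6: df XOR 1a = c5
byte 7: 8a XOR b0 = 3a
byte 8: 42 XOR 7f = 3d
byte 9: 33 XOR aa = 99

d3 cb 43 bd e6 57 c5 3a 3d 99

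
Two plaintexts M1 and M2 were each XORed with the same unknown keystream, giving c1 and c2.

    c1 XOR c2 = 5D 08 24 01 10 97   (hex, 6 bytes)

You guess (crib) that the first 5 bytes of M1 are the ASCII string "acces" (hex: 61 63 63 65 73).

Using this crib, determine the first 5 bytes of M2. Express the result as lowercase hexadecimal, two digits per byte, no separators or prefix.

3c6b476463

Since c1 ⊕ c2 = M1 ⊕ M2, XORing with the guessed M1 bytes yields the corresponding M2 bytes: M2 = (c1 ⊕ c2) ⊕ M1.
5d xor 61 = 3c
08 xor 63 = 6b
24 xor 63 = 47
01 xor 65 = 64
10 xor 73 = 63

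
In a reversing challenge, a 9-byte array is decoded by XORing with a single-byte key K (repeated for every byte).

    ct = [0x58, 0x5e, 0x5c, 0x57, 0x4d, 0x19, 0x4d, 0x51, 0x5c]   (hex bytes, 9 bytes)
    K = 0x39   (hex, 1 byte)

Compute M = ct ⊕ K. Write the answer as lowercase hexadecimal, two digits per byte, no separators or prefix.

The 1-byte key repeats, so the effective keystream is 39 39 39 39 39 39 39 39 39.
byte 0: 58 XOR 39 = 61
byte 1: 5e XOR 39 = 67
byte 2: 5c XOR 39 = 65
byte 3: 57 XOR 39 = 6e
byte 4: 4d XOR 39 = 74
byte 5: 19 XOR 39 = 20
byte 6: 4d XOR 39 = 74
byte 7: 51 XOR 39 = 68
byte 8: 5c XOR 39 = 65

6167656e7420746865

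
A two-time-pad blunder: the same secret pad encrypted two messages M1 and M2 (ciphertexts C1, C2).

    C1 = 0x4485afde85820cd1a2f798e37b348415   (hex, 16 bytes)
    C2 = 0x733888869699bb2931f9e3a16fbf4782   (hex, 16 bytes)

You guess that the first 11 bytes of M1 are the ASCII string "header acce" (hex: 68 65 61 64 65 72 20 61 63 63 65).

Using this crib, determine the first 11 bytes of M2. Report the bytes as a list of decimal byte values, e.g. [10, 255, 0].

First, C1 ⊕ C2 = (M1 ⊕ K) ⊕ (M2 ⊕ K) = M1 ⊕ M2, so the key drops out. Then M2 = (M1 ⊕ M2) ⊕ M1 over the first 11 bytes.
byte 0: (44 XOR 73) XOR 68 = 37 XOR 68 = 5f
byte 1: (85 XOR 38) XOR 65 = bd XOR 65 = d8
byte 2: (af XOR 88) XOR 61 = 27 XOR 61 = 46
byte 3: (de XOR 86) XOR 64 = 58 XOR 64 = 3c
byte 4: (85 XOR 96) XOR 65 = 13 XOR 65 = 76
byte 5: (82 XOR 99) XOR 72 = 1b XOR 72 = 69
byte 6: (0c XOR bb) XOR 20 = b7 XOR 20 = 97
byte 7: (d1 XOR 29) XOR 61 = f8 XOR 61 = 99
byte 8: (a2 XOR 31) XOR 63 = 93 XOR 63 = f0
byte 9: (f7 XOR f9) XOR 63 = 0e XOR 63 = 6d
byte 10: (98 XOR e3) XOR 65 = 7b XOR 65 = 1e

[95, 216, 70, 60, 118, 105, 151, 153, 240, 109, 30]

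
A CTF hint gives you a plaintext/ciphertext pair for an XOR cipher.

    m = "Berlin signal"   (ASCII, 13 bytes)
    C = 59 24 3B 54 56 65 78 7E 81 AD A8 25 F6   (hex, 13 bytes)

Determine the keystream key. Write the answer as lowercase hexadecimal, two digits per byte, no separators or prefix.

1b4149383f0b580de8cac6449a

Since C = m ⊕ key, XORing both sides with m gives key = m ⊕ C.
byte 0:  66 xor  89 =  27
byte 1: 101 xor  36 =  65
byte 2: 114 xor  59 =  73
byte 3: 108 xor  84 =  56
byte 4: 105 xor  86 =  63
byte 5: 110 xor 101 =  11
byte 6:  32 xor 120 =  88
byte 7: 115 xor 126 =  13
byte 8: 105 xor 129 = 232
byte 9: 103 xor 173 = 202
byte 10: 110 xor 168 = 198
byte 11:  97 xor  37 =  68
byte 12: 108 xor 246 = 154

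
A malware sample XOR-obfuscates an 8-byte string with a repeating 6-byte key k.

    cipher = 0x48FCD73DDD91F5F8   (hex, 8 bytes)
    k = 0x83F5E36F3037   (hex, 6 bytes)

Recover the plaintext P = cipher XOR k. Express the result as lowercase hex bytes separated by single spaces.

The 6-byte key repeats, so the effective keystream is 83 f5 e3 6f 30 37 83 f5.
byte 0: 48 xor 83 = cb
byte 1: fc xor f5 = 09
byte 2: d7 xor e3 = 34
byte 3: 3d xor 6f = 52
byte 4: dd xor 30 = ed
byte 5: 91 xor 37 = a6
byte 6: f5 xor 83 = 76
byte 7: f8 xor f5 = 0d

cb 09 34 52 ed a6 76 0d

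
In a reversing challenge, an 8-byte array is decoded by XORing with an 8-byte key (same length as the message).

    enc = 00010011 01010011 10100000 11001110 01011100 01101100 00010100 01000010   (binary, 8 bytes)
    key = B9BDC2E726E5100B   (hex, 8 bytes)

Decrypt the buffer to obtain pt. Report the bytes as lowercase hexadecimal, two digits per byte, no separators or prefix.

XOR is its own inverse, so applying the key byte-wise gives the result directly.
 19 ⊕ 185 = 170
 83 ⊕ 189 = 238
160 ⊕ 194 =  98
206 ⊕ 231 =  41
 92 ⊕  38 = 122
108 ⊕ 229 = 137
 20 ⊕  16 =   4
 66 ⊕  11 =  73

aaee62297a890449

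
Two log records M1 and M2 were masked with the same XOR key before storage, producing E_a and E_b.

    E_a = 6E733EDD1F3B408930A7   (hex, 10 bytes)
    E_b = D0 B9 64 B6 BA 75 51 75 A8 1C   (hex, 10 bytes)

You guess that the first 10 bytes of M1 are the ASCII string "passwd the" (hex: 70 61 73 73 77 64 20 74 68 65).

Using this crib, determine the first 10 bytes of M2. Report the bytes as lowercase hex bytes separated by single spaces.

First, E_a ⊕ E_b = (M1 ⊕ K) ⊕ (M2 ⊕ K) = M1 ⊕ M2, so the key drops out. Then M2 = (M1 ⊕ M2) ⊕ M1 over the first 10 bytes.
byte 0: (6e xor d0) xor 70 = be xor 70 = ce
byte 1: (73 xor b9) xor 61 = ca xor 61 = ab
byte 2: (3e xor 64) xor 73 = 5a xor 73 = 29
byte 3: (dd xor b6) xor 73 = 6b xor 73 = 18
byte 4: (1f xor ba) xor 77 = a5 xor 77 = d2
byte 5: (3b xor 75) xor 64 = 4e xor 64 = 2a
byte 6: (40 xor 51) xor 20 = 11 xor 20 = 31
byte 7: (89 xor 75) xor 74 = fc xor 74 = 88
byte 8: (30 xor a8) xor 68 = 98 xor 68 = f0
byte 9: (a7 xor 1c) xor 65 = bb xor 65 = de

ce ab 29 18 d2 2a 31 88 f0 de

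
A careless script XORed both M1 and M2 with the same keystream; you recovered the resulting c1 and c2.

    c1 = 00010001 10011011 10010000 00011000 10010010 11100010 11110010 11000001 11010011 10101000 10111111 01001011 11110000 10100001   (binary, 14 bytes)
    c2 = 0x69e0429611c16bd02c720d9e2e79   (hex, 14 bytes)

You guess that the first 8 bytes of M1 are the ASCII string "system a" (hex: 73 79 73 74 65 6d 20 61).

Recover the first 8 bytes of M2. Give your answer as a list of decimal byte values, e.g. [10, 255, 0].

First, c1 ⊕ c2 = (M1 ⊕ K) ⊕ (M2 ⊕ K) = M1 ⊕ M2, so the key drops out. Then M2 = (M1 ⊕ M2) ⊕ M1 over the first 8 bytes.
byte 0: (11 ^ 69) ^ 73 = 78 ^ 73 = 0b
byte 1: (9b ^ e0) ^ 79 = 7b ^ 79 = 02
byte 2: (90 ^ 42) ^ 73 = d2 ^ 73 = a1
byte 3: (18 ^ 96) ^ 74 = 8e ^ 74 = fa
byte 4: (92 ^ 11) ^ 65 = 83 ^ 65 = e6
byte 5: (e2 ^ c1) ^ 6d = 23 ^ 6d = 4e
byte 6: (f2 ^ 6b) ^ 20 = 99 ^ 20 = b9
byte 7: (c1 ^ d0) ^ 61 = 11 ^ 61 = 70

[11, 2, 161, 250, 230, 78, 185, 112]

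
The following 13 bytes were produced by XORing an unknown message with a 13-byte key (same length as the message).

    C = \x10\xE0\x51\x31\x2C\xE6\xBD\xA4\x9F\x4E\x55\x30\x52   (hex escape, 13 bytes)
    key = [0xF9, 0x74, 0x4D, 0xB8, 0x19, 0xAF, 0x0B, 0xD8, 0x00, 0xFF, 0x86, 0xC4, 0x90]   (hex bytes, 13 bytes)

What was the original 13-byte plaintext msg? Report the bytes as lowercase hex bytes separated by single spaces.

byte 0:  16 ⊕ 249 = 233
byte 1: 224 ⊕ 116 = 148
byte 2:  81 ⊕  77 =  28
byte 3:  49 ⊕ 184 = 137
byte 4:  44 ⊕  25 =  53
byte 5: 230 ⊕ 175 =  73
byte 6: 189 ⊕  11 = 182
byte 7: 164 ⊕ 216 = 124
byte 8: 159 ⊕   0 = 159
byte 9:  78 ⊕ 255 = 177
byte 10:  85 ⊕ 134 = 211
byte 11:  48 ⊕ 196 = 244
byte 12:  82 ⊕ 144 = 194

e9 94 1c 89 35 49 b6 7c 9f b1 d3 f4 c2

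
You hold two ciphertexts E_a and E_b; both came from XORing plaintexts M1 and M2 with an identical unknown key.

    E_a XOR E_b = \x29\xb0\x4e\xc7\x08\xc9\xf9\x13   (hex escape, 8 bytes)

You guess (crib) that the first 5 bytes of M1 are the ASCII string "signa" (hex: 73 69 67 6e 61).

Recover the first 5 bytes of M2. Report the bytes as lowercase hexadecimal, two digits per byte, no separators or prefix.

Since E_a ⊕ E_b = M1 ⊕ M2, XORing with the guessed M1 bytes yields the corresponding M2 bytes: M2 = (E_a ⊕ E_b) ⊕ M1.
29 xor 73 = 5a
b0 xor 69 = d9
4e xor 67 = 29
c7 xor 6e = a9
08 xor 61 = 69

5ad929a969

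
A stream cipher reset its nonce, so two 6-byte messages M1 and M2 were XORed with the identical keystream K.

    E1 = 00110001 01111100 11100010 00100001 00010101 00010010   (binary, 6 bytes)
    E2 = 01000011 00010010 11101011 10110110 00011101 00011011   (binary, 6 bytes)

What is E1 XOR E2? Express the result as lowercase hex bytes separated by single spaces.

E1 ⊕ E2 = (M1 ⊕ K) ⊕ (M2 ⊕ K) = M1 ⊕ M2 — the shared key cancels under XOR.
31 xor 43 = 72
7c xor 12 = 6e
e2 xor eb = 09
21 xor b6 = 97
15 xor 1d = 08
12 xor 1b = 09

72 6e 09 97 08 09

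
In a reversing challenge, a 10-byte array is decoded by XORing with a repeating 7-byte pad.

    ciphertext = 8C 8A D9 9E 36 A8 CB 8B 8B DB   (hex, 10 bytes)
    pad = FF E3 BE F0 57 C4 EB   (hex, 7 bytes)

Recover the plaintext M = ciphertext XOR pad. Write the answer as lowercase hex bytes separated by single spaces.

73 69 67 6e 61 6c 20 74 68 65

The 7-byte key repeats, so the effective keystream is ff e3 be f0 57 c4 eb ff e3 be.
byte 0: 8c XOR ff = 73
byte 1: 8a XOR e3 = 69
byte 2: d9 XOR be = 67
byte 3: 9e XOR f0 = 6e
byte 4: 36 XOR 57 = 61
byte 5: a8 XOR c4 = 6c
byte 6: cb XOR eb = 20
byte 7: 8b XOR ff = 74
byte 8: 8b XOR e3 = 68
byte 9: db XOR be = 65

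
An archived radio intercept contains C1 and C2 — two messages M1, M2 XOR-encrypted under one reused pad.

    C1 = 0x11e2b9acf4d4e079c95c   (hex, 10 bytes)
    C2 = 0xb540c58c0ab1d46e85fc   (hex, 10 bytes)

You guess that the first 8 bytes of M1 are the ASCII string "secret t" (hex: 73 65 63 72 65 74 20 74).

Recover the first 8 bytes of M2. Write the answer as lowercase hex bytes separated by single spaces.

d7 c7 1f 52 9b 11 14 63

First, C1 ⊕ C2 = (M1 ⊕ K) ⊕ (M2 ⊕ K) = M1 ⊕ M2, so the key drops out. Then M2 = (M1 ⊕ M2) ⊕ M1 over the first 8 bytes.
byte 0: (11 ^ b5) ^ 73 = a4 ^ 73 = d7
byte 1: (e2 ^ 40) ^ 65 = a2 ^ 65 = c7
byte 2: (b9 ^ c5) ^ 63 = 7c ^ 63 = 1f
byte 3: (ac ^ 8c) ^ 72 = 20 ^ 72 = 52
byte 4: (f4 ^ 0a) ^ 65 = fe ^ 65 = 9b
byte 5: (d4 ^ b1) ^ 74 = 65 ^ 74 = 11
byte 6: (e0 ^ d4) ^ 20 = 34 ^ 20 = 14
byte 7: (79 ^ 6e) ^ 74 = 17 ^ 74 = 63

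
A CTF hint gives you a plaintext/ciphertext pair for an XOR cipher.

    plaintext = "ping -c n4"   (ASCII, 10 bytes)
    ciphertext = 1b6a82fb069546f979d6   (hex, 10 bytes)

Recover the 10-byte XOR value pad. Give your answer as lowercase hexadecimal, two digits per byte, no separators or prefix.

Since ciphertext = plaintext ⊕ pad, XORing both sides with plaintext gives pad = plaintext ⊕ ciphertext.
70 ^ 1b = 6b
69 ^ 6a = 03
6e ^ 82 = ec
67 ^ fb = 9c
20 ^ 06 = 26
2d ^ 95 = b8
63 ^ 46 = 25
20 ^ f9 = d9
6e ^ 79 = 17
34 ^ d6 = e2

6b03ec9c26b825d917e2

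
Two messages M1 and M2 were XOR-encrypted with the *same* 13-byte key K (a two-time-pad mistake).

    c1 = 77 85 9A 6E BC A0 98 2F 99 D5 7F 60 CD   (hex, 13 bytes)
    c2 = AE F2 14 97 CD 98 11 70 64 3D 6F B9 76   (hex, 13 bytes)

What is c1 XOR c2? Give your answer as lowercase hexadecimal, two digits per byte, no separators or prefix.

d9778ef97138895ffde810d9bb

c1 ⊕ c2 = (M1 ⊕ K) ⊕ (M2 ⊕ K) = M1 ⊕ M2 — the shared key cancels under XOR.
01110111 ^ 10101110 = 11011001
10000101 ^ 11110010 = 01110111
10011010 ^ 00010100 = 10001110
01101110 ^ 10010111 = 11111001
10111100 ^ 11001101 = 01110001
10100000 ^ 10011000 = 00111000
10011000 ^ 00010001 = 10001001
00101111 ^ 01110000 = 01011111
10011001 ^ 01100100 = 11111101
11010101 ^ 00111101 = 11101000
01111111 ^ 01101111 = 00010000
01100000 ^ 10111001 = 11011001
11001101 ^ 01110110 = 10111011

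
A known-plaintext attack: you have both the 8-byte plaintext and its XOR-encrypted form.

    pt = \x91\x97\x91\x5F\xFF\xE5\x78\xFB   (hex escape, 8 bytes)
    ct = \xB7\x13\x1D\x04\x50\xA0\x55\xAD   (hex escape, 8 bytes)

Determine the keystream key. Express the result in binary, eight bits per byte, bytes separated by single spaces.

00100110 10000100 10001100 01011011 10101111 01000101 00101101 01010110

Since ct = pt ⊕ key, XORing both sides with pt gives key = pt ⊕ ct.
91 ⊕ b7 = 26
97 ⊕ 13 = 84
91 ⊕ 1d = 8c
5f ⊕ 04 = 5b
ff ⊕ 50 = af
e5 ⊕ a0 = 45
78 ⊕ 55 = 2d
fb ⊕ ad = 56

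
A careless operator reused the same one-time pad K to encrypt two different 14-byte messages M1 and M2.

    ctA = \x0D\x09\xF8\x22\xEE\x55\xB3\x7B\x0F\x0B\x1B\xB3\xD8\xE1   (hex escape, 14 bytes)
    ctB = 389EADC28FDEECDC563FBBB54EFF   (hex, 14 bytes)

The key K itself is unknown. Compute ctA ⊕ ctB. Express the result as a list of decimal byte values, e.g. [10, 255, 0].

[53, 151, 85, 224, 97, 139, 95, 167, 89, 52, 160, 6, 150, 30]

ctA ⊕ ctB = (M1 ⊕ K) ⊕ (M2 ⊕ K) = M1 ⊕ M2 — the shared key cancels under XOR.
0d ^ 38 = 35
09 ^ 9e = 97
f8 ^ ad = 55
22 ^ c2 = e0
ee ^ 8f = 61
55 ^ de = 8b
b3 ^ ec = 5f
7b ^ dc = a7
0f ^ 56 = 59
0b ^ 3f = 34
1b ^ bb = a0
b3 ^ b5 = 06
d8 ^ 4e = 96
e1 ^ ff = 1e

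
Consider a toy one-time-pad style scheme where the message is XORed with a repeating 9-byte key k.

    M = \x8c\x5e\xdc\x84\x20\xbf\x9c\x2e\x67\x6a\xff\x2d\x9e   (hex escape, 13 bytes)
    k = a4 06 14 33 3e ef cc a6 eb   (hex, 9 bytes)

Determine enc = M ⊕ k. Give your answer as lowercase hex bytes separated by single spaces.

28 58 c8 b7 1e 50 50 88 8c ce f9 39 ad

The 9-byte key repeats, so the effective keystream is a4 06 14 33 3e ef cc a6 eb a4 06 14 33.
byte 0: 10001100 XOR 10100100 = 00101000
byte 1: 01011110 XOR 00000110 = 01011000
byte 2: 11011100 XOR 00010100 = 11001000
byte 3: 10000100 XOR 00110011 = 10110111
byte 4: 00100000 XOR 00111110 = 00011110
byte 5: 10111111 XOR 11101111 = 01010000
byte 6: 10011100 XOR 11001100 = 01010000
byte 7: 00101110 XOR 10100110 = 10001000
byte 8: 01100111 XOR 11101011 = 10001100
byte 9: 01101010 XOR 10100100 = 11001110
byte 10: 11111111 XOR 00000110 = 11111001
byte 11: 00101101 XOR 00010100 = 00111001
byte 12: 10011110 XOR 00110011 = 10101101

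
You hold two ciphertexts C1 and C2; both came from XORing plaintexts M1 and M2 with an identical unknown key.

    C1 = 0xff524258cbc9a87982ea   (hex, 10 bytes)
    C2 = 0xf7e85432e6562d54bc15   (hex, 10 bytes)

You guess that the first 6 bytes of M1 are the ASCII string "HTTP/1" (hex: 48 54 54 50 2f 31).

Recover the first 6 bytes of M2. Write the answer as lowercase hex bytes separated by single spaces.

40 ee 42 3a 02 ae

First, C1 ⊕ C2 = (M1 ⊕ K) ⊕ (M2 ⊕ K) = M1 ⊕ M2, so the key drops out. Then M2 = (M1 ⊕ M2) ⊕ M1 over the first 6 bytes.
byte 0: (ff ⊕ f7) ⊕ 48 = 08 ⊕ 48 = 40
byte 1: (52 ⊕ e8) ⊕ 54 = ba ⊕ 54 = ee
byte 2: (42 ⊕ 54) ⊕ 54 = 16 ⊕ 54 = 42
byte 3: (58 ⊕ 32) ⊕ 50 = 6a ⊕ 50 = 3a
byte 4: (cb ⊕ e6) ⊕ 2f = 2d ⊕ 2f = 02
byte 5: (c9 ⊕ 56) ⊕ 31 = 9f ⊕ 31 = ae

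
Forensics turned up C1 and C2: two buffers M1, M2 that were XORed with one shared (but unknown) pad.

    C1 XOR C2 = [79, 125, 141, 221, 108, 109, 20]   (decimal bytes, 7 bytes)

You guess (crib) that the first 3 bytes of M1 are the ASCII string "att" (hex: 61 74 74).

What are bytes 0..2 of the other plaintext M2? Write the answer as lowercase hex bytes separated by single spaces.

Since C1 ⊕ C2 = M1 ⊕ M2, XORing with the guessed M1 bytes yields the corresponding M2 bytes: M2 = (C1 ⊕ C2) ⊕ M1.
byte 0:  79 XOR  97 =  46
byte 1: 125 XOR 116 =   9
byte 2: 141 XOR 116 = 249

2e 09 f9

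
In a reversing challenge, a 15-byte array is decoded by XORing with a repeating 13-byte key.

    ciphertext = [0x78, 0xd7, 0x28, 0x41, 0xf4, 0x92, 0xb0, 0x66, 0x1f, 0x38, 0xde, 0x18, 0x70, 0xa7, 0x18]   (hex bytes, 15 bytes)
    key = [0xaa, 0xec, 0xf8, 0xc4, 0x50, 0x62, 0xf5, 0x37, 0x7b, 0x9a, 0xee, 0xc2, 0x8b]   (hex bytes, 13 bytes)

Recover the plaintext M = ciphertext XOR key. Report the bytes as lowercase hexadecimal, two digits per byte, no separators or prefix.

d23bd085a4f0455164a230dafb0df4

The 13-byte key repeats, so the effective keystream is aa ec f8 c4 50 62 f5 37 7b 9a ee c2 8b aa ec.
byte 0: 120 XOR 170 = 210
byte 1: 215 XOR 236 =  59
byte 2:  40 XOR 248 = 208
byte 3:  65 XOR 196 = 133
byte 4: 244 XOR  80 = 164
byte 5: 146 XOR  98 = 240
byte 6: 176 XOR 245 =  69
byte 7: 102 XOR  55 =  81
byte 8:  31 XOR 123 = 100
byte 9:  56 XOR 154 = 162
byte 10: 222 XOR 238 =  48
byte 11:  24 XOR 194 = 218
byte 12: 112 XOR 139 = 251
byte 13: 167 XOR 170 =  13
byte 14:  24 XOR 236 = 244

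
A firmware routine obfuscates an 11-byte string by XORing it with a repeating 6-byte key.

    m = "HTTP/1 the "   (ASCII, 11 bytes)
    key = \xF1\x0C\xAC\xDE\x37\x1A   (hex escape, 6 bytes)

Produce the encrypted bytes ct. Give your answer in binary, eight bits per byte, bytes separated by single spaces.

The 6-byte key repeats, so the effective keystream is f1 0c ac de 37 1a f1 0c ac de 37.
byte 0:  72 ^ 241 = 185
byte 1:  84 ^  12 =  88
byte 2:  84 ^ 172 = 248
byte 3:  80 ^ 222 = 142
byte 4:  47 ^  55 =  24
byte 5:  49 ^  26 =  43
byte 6:  32 ^ 241 = 209
byte 7: 116 ^  12 = 120
byte 8: 104 ^ 172 = 196
byte 9: 101 ^ 222 = 187
byte 10:  32 ^  55 =  23

10111001 01011000 11111000 10001110 00011000 00101011 11010001 01111000 11000100 10111011 00010111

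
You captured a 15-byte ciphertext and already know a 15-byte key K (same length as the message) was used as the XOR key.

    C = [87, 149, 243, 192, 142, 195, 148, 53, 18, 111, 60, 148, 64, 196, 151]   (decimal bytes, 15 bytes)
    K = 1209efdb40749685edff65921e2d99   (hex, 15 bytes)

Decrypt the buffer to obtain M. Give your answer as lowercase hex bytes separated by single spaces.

45 9c 1c 1b ce b7 02 b0 ff 90 59 06 5e e9 0e

XOR is its own inverse, so applying the key byte-wise gives the result directly.
byte 0: 01010111 ⊕ 00010010 = 01000101
byte 1: 10010101 ⊕ 00001001 = 10011100
byte 2: 11110011 ⊕ 11101111 = 00011100
byte 3: 11000000 ⊕ 11011011 = 00011011
byte 4: 10001110 ⊕ 01000000 = 11001110
byte 5: 11000011 ⊕ 01110100 = 10110111
byte 6: 10010100 ⊕ 10010110 = 00000010
byte 7: 00110101 ⊕ 10000101 = 10110000
byte 8: 00010010 ⊕ 11101101 = 11111111
byte 9: 01101111 ⊕ 11111111 = 10010000
byte 10: 00111100 ⊕ 01100101 = 01011001
byte 11: 10010100 ⊕ 10010010 = 00000110
byte 12: 01000000 ⊕ 00011110 = 01011110
byte 13: 11000100 ⊕ 00101101 = 11101001
byte 14: 10010111 ⊕ 10011001 = 00001110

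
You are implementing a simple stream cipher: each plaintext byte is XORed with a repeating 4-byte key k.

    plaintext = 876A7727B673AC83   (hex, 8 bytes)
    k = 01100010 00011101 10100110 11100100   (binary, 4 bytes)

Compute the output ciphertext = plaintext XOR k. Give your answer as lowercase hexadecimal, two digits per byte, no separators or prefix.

e577d1c3d46e0a67

The 4-byte key repeats, so the effective keystream is 62 1d a6 e4 62 1d a6 e4.
byte 0: 87 xor 62 = e5
byte 1: 6a xor 1d = 77
byte 2: 77 xor a6 = d1
byte 3: 27 xor e4 = c3
byte 4: b6 xor 62 = d4
byte 5: 73 xor 1d = 6e
byte 6: ac xor a6 = 0a
byte 7: 83 xor e4 = 67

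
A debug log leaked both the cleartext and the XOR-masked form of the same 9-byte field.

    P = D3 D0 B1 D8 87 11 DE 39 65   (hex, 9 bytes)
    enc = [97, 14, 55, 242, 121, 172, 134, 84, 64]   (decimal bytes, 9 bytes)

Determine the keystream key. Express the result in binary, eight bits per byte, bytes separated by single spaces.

10110010 11011110 10000110 00101010 11111110 10111101 01011000 01101101 00100101

Since enc = P ⊕ key, XORing both sides with P gives key = P ⊕ enc.
11010011 ^ 01100001 = 10110010
11010000 ^ 00001110 = 11011110
10110001 ^ 00110111 = 10000110
11011000 ^ 11110010 = 00101010
10000111 ^ 01111001 = 11111110
00010001 ^ 10101100 = 10111101
11011110 ^ 10000110 = 01011000
00111001 ^ 01010100 = 01101101
01100101 ^ 01000000 = 00100101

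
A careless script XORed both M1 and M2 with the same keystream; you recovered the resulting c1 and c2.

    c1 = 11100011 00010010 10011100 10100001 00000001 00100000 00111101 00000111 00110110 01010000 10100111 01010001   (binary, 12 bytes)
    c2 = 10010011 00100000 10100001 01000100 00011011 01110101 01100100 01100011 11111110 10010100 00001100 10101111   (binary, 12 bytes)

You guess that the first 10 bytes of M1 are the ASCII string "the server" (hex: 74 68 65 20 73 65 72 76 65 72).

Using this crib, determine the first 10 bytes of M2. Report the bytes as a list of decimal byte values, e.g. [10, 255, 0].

First, c1 ⊕ c2 = (M1 ⊕ K) ⊕ (M2 ⊕ K) = M1 ⊕ M2, so the key drops out. Then M2 = (M1 ⊕ M2) ⊕ M1 over the first 10 bytes.
byte 0: (e3 ⊕ 93) ⊕ 74 = 70 ⊕ 74 = 04
byte 1: (12 ⊕ 20) ⊕ 68 = 32 ⊕ 68 = 5a
byte 2: (9c ⊕ a1) ⊕ 65 = 3d ⊕ 65 = 58
byte 3: (a1 ⊕ 44) ⊕ 20 = e5 ⊕ 20 = c5
byte 4: (01 ⊕ 1b) ⊕ 73 = 1a ⊕ 73 = 69
byte 5: (20 ⊕ 75) ⊕ 65 = 55 ⊕ 65 = 30
byte 6: (3d ⊕ 64) ⊕ 72 = 59 ⊕ 72 = 2b
byte 7: (07 ⊕ 63) ⊕ 76 = 64 ⊕ 76 = 12
byte 8: (36 ⊕ fe) ⊕ 65 = c8 ⊕ 65 = ad
byte 9: (50 ⊕ 94) ⊕ 72 = c4 ⊕ 72 = b6

[4, 90, 88, 197, 105, 48, 43, 18, 173, 182]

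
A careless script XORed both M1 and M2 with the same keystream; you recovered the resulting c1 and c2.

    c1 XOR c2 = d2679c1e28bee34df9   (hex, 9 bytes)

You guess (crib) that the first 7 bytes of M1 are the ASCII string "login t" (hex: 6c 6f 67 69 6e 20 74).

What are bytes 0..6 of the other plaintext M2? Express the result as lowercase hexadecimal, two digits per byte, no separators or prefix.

Since c1 ⊕ c2 = M1 ⊕ M2, XORing with the guessed M1 bytes yields the corresponding M2 bytes: M2 = (c1 ⊕ c2) ⊕ M1.
d2 ^ 6c = be
67 ^ 6f = 08
9c ^ 67 = fb
1e ^ 69 = 77
28 ^ 6e = 46
be ^ 20 = 9e
e3 ^ 74 = 97

be08fb77469e97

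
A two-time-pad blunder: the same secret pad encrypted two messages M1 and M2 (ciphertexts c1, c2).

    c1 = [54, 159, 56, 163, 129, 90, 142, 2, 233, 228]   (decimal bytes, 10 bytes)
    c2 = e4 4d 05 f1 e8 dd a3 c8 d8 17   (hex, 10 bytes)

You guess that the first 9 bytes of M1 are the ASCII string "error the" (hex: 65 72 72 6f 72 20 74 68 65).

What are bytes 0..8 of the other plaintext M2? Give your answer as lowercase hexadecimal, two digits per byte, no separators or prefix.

b7a04f3d1ba759a254

First, c1 ⊕ c2 = (M1 ⊕ K) ⊕ (M2 ⊕ K) = M1 ⊕ M2, so the key drops out. Then M2 = (M1 ⊕ M2) ⊕ M1 over the first 9 bytes.
byte 0: (36 ⊕ e4) ⊕ 65 = d2 ⊕ 65 = b7
byte 1: (9f ⊕ 4d) ⊕ 72 = d2 ⊕ 72 = a0
byte 2: (38 ⊕ 05) ⊕ 72 = 3d ⊕ 72 = 4f
byte 3: (a3 ⊕ f1) ⊕ 6f = 52 ⊕ 6f = 3d
byte 4: (81 ⊕ e8) ⊕ 72 = 69 ⊕ 72 = 1b
byte 5: (5a ⊕ dd) ⊕ 20 = 87 ⊕ 20 = a7
byte 6: (8e ⊕ a3) ⊕ 74 = 2d ⊕ 74 = 59
byte 7: (02 ⊕ c8) ⊕ 68 = ca ⊕ 68 = a2
byte 8: (e9 ⊕ d8) ⊕ 65 = 31 ⊕ 65 = 54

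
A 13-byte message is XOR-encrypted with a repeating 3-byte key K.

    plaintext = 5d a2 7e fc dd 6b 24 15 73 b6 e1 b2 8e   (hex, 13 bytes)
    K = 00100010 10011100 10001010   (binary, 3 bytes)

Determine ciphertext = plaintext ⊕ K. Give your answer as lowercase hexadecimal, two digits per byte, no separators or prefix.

7f3ef4de41e10689f9947d38ac

The 3-byte key repeats, so the effective keystream is 22 9c 8a 22 9c 8a 22 9c 8a 22 9c 8a 22.
byte 0:  93 ⊕  34 = 127
byte 1: 162 ⊕ 156 =  62
byte 2: 126 ⊕ 138 = 244
byte 3: 252 ⊕  34 = 222
byte 4: 221 ⊕ 156 =  65
byte 5: 107 ⊕ 138 = 225
byte 6:  36 ⊕  34 =   6
byte 7:  21 ⊕ 156 = 137
byte 8: 115 ⊕ 138 = 249
byte 9: 182 ⊕  34 = 148
byte 10: 225 ⊕ 156 = 125
byte 11: 178 ⊕ 138 =  56
byte 12: 142 ⊕  34 = 172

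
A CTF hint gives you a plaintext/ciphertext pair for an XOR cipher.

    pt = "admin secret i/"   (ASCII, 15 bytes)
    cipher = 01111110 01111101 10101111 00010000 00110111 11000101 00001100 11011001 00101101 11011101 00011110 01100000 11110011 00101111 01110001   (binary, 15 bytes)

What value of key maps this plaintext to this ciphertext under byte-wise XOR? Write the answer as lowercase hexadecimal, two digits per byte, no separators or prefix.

1f19c27959e57fbc4eaf7b14d3465e

Since cipher = pt ⊕ key, XORing both sides with pt gives key = pt ⊕ cipher.
byte 0:  97 ^ 126 =  31
byte 1: 100 ^ 125 =  25
byte 2: 109 ^ 175 = 194
byte 3: 105 ^  16 = 121
byte 4: 110 ^  55 =  89
byte 5:  32 ^ 197 = 229
byte 6: 115 ^  12 = 127
byte 7: 101 ^ 217 = 188
byte 8:  99 ^  45 =  78
byte 9: 114 ^ 221 = 175
byte 10: 101 ^  30 = 123
byte 11: 116 ^  96 =  20
byte 12:  32 ^ 243 = 211
byte 13: 105 ^  47 =  70
byte 14:  47 ^ 113 =  94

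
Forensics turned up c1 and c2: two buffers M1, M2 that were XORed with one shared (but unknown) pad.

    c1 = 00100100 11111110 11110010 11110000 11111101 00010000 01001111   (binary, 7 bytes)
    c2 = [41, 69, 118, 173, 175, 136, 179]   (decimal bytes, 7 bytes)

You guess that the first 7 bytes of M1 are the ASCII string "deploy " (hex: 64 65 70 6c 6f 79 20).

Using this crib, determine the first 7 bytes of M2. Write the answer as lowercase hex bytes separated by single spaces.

69 de f4 31 3d e1 dc

First, c1 ⊕ c2 = (M1 ⊕ K) ⊕ (M2 ⊕ K) = M1 ⊕ M2, so the key drops out. Then M2 = (M1 ⊕ M2) ⊕ M1 over the first 7 bytes.
byte 0: (24 XOR 29) XOR 64 = 0d XOR 64 = 69
byte 1: (fe XOR 45) XOR 65 = bb XOR 65 = de
byte 2: (f2 XOR 76) XOR 70 = 84 XOR 70 = f4
byte 3: (f0 XOR ad) XOR 6c = 5d XOR 6c = 31
byte 4: (fd XOR af) XOR 6f = 52 XOR 6f = 3d
byte 5: (10 XOR 88) XOR 79 = 98 XOR 79 = e1
byte 6: (4f XOR b3) XOR 20 = fc XOR 20 = dc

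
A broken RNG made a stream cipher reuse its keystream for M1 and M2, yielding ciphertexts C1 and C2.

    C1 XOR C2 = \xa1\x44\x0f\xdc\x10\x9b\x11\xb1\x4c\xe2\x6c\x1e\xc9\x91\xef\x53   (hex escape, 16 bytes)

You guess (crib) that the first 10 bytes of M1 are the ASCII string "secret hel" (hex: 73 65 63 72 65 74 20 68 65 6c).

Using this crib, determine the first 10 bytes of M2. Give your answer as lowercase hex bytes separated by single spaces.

Since C1 ⊕ C2 = M1 ⊕ M2, XORing with the guessed M1 bytes yields the corresponding M2 bytes: M2 = (C1 ⊕ C2) ⊕ M1.
byte 0: a1 XOR 73 = d2
byte 1: 44 XOR 65 = 21
byte 2: 0f XOR 63 = 6c
byte 3: dc XOR 72 = ae
byte 4: 10 XOR 65 = 75
byte 5: 9b XOR 74 = ef
byte 6: 11 XOR 20 = 31
byte 7: b1 XOR 68 = d9
byte 8: 4c XOR 65 = 29
byte 9: e2 XOR 6c = 8e

d2 21 6c ae 75 ef 31 d9 29 8e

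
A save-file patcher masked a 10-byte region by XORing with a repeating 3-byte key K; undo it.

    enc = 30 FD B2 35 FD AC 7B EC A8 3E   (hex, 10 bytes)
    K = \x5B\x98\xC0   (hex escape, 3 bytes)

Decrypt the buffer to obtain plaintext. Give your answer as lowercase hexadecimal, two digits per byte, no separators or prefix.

The 3-byte key repeats, so the effective keystream is 5b 98 c0 5b 98 c0 5b 98 c0 5b.
byte 0: 30 ^ 5b = 6b
byte 1: fd ^ 98 = 65
byte 2: b2 ^ c0 = 72
byte 3: 35 ^ 5b = 6e
byte 4: fd ^ 98 = 65
byte 5: ac ^ c0 = 6c
byte 6: 7b ^ 5b = 20
byte 7: ec ^ 98 = 74
byte 8: a8 ^ c0 = 68
byte 9: 3e ^ 5b = 65

6b65726e656c20746865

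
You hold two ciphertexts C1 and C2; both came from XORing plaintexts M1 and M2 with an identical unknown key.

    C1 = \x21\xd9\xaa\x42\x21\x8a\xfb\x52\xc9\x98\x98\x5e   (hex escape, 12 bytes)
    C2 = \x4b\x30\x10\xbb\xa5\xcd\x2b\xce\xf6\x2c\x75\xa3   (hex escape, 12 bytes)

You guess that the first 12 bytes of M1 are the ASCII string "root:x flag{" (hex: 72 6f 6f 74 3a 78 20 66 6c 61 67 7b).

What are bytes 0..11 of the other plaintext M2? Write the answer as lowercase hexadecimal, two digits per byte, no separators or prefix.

First, C1 ⊕ C2 = (M1 ⊕ K) ⊕ (M2 ⊕ K) = M1 ⊕ M2, so the key drops out. Then M2 = (M1 ⊕ M2) ⊕ M1 over the first 12 bytes.
byte 0: (21 ^ 4b) ^ 72 = 6a ^ 72 = 18
byte 1: (d9 ^ 30) ^ 6f = e9 ^ 6f = 86
byte 2: (aa ^ 10) ^ 6f = ba ^ 6f = d5
byte 3: (42 ^ bb) ^ 74 = f9 ^ 74 = 8d
byte 4: (21 ^ a5) ^ 3a = 84 ^ 3a = be
byte 5: (8a ^ cd) ^ 78 = 47 ^ 78 = 3f
byte 6: (fb ^ 2b) ^ 20 = d0 ^ 20 = f0
byte 7: (52 ^ ce) ^ 66 = 9c ^ 66 = fa
byte 8: (c9 ^ f6) ^ 6c = 3f ^ 6c = 53
byte 9: (98 ^ 2c) ^ 61 = b4 ^ 61 = d5
byte 10: (98 ^ 75) ^ 67 = ed ^ 67 = 8a
byte 11: (5e ^ a3) ^ 7b = fd ^ 7b = 86

1886d58dbe3ff0fa53d58a86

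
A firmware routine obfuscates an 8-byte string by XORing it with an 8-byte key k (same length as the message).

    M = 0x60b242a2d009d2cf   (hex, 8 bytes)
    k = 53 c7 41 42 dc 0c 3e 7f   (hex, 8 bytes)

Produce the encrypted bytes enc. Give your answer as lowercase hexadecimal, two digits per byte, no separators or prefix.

337503e00c05ecb0

XOR is its own inverse, so applying the key byte-wise gives the result directly.
60 XOR 53 = 33
b2 XOR c7 = 75
42 XOR 41 = 03
a2 XOR 42 = e0
d0 XOR dc = 0c
09 XOR 0c = 05
d2 XOR 3e = ec
cf XOR 7f = b0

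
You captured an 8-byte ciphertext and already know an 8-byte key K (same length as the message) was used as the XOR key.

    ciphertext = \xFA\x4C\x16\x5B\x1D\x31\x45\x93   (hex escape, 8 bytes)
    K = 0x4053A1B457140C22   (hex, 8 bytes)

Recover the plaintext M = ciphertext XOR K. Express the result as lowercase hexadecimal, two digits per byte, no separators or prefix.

byte 0: fa ^ 40 = ba
byte 1: 4c ^ 53 = 1f
byte 2: 16 ^ a1 = b7
byte 3: 5b ^ b4 = ef
byte 4: 1d ^ 57 = 4a
byte 5: 31 ^ 14 = 25
byte 6: 45 ^ 0c = 49
byte 7: 93 ^ 22 = b1

ba1fb7ef4a2549b1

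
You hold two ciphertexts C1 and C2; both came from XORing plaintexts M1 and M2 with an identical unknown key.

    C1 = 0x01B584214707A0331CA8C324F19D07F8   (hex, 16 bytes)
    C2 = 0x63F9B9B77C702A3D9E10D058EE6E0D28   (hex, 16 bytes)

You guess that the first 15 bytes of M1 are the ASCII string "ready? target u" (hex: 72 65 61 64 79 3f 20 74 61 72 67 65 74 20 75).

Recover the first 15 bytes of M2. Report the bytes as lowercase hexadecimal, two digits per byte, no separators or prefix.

First, C1 ⊕ C2 = (M1 ⊕ K) ⊕ (M2 ⊕ K) = M1 ⊕ M2, so the key drops out. Then M2 = (M1 ⊕ M2) ⊕ M1 over the first 15 bytes.
byte 0: (01 ⊕ 63) ⊕ 72 = 62 ⊕ 72 = 10
byte 1: (b5 ⊕ f9) ⊕ 65 = 4c ⊕ 65 = 29
byte 2: (84 ⊕ b9) ⊕ 61 = 3d ⊕ 61 = 5c
byte 3: (21 ⊕ b7) ⊕ 64 = 96 ⊕ 64 = f2
byte 4: (47 ⊕ 7c) ⊕ 79 = 3b ⊕ 79 = 42
byte 5: (07 ⊕ 70) ⊕ 3f = 77 ⊕ 3f = 48
byte 6: (a0 ⊕ 2a) ⊕ 20 = 8a ⊕ 20 = aa
byte 7: (33 ⊕ 3d) ⊕ 74 = 0e ⊕ 74 = 7a
byte 8: (1c ⊕ 9e) ⊕ 61 = 82 ⊕ 61 = e3
byte 9: (a8 ⊕ 10) ⊕ 72 = b8 ⊕ 72 = ca
byte 10: (c3 ⊕ d0) ⊕ 67 = 13 ⊕ 67 = 74
byte 11: (24 ⊕ 58) ⊕ 65 = 7c ⊕ 65 = 19
byte 12: (f1 ⊕ ee) ⊕ 74 = 1f ⊕ 74 = 6b
byte 13: (9d ⊕ 6e) ⊕ 20 = f3 ⊕ 20 = d3
byte 14: (07 ⊕ 0d) ⊕ 75 = 0a ⊕ 75 = 7f

10295cf24248aa7ae3ca74196bd37f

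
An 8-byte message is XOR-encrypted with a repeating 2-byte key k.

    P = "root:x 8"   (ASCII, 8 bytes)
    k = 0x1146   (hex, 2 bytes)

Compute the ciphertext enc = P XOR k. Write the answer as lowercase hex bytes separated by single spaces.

63 29 7e 32 2b 3e 31 7e

The 2-byte key repeats, so the effective keystream is 11 46 11 46 11 46 11 46.
byte 0: 72 ⊕ 11 = 63
byte 1: 6f ⊕ 46 = 29
byte 2: 6f ⊕ 11 = 7e
byte 3: 74 ⊕ 46 = 32
byte 4: 3a ⊕ 11 = 2b
byte 5: 78 ⊕ 46 = 3e
byte 6: 20 ⊕ 11 = 31
byte 7: 38 ⊕ 46 = 7e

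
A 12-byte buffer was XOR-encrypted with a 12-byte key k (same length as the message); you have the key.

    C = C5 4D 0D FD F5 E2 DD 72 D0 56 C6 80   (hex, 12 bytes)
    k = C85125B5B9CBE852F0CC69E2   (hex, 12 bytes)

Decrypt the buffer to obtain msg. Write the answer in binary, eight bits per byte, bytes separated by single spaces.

00001101 00011100 00101000 01001000 01001100 00101001 00110101 00100000 00100000 10011010 10101111 01100010

XOR is its own inverse, so applying the key byte-wise gives the result directly.
c5 XOR c8 = 0d
4d XOR 51 = 1c
0d XOR 25 = 28
fd XOR b5 = 48
f5 XOR b9 = 4c
e2 XOR cb = 29
dd XOR e8 = 35
72 XOR 52 = 20
d0 XOR f0 = 20
56 XOR cc = 9a
c6 XOR 69 = af
80 XOR e2 = 62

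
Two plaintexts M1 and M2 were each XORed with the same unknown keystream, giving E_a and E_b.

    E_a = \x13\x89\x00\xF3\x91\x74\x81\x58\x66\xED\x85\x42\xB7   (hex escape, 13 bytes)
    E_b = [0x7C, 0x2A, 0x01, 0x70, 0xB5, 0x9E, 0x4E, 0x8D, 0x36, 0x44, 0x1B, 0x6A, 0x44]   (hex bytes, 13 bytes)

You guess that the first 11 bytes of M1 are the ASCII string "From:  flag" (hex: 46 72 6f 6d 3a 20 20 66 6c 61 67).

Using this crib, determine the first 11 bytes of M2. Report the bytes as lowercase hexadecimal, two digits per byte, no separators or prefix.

First, E_a ⊕ E_b = (M1 ⊕ K) ⊕ (M2 ⊕ K) = M1 ⊕ M2, so the key drops out. Then M2 = (M1 ⊕ M2) ⊕ M1 over the first 11 bytes.
byte 0: (13 XOR 7c) XOR 46 = 6f XOR 46 = 29
byte 1: (89 XOR 2a) XOR 72 = a3 XOR 72 = d1
byte 2: (00 XOR 01) XOR 6f = 01 XOR 6f = 6e
byte 3: (f3 XOR 70) XOR 6d = 83 XOR 6d = ee
byte 4: (91 XOR b5) XOR 3a = 24 XOR 3a = 1e
byte 5: (74 XOR 9e) XOR 20 = ea XOR 20 = ca
byte 6: (81 XOR 4e) XOR 20 = cf XOR 20 = ef
byte 7: (58 XOR 8d) XOR 66 = d5 XOR 66 = b3
byte 8: (66 XOR 36) XOR 6c = 50 XOR 6c = 3c
byte 9: (ed XOR 44) XOR 61 = a9 XOR 61 = c8
byte 10: (85 XOR 1b) XOR 67 = 9e XOR 67 = f9

29d16eee1ecaefb33cc8f9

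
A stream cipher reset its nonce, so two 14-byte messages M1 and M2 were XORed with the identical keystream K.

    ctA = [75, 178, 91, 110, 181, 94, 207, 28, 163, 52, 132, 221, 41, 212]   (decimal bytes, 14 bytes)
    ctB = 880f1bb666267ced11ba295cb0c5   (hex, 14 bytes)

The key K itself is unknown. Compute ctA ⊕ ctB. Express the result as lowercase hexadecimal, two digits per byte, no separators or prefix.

c3bd40d8d378b3f1b28ead819911

ctA ⊕ ctB = (M1 ⊕ K) ⊕ (M2 ⊕ K) = M1 ⊕ M2 — the shared key cancels under XOR.
byte 0:  75 ⊕ 136 = 195
byte 1: 178 ⊕  15 = 189
byte 2:  91 ⊕  27 =  64
byte 3: 110 ⊕ 182 = 216
byte 4: 181 ⊕ 102 = 211
byte 5:  94 ⊕  38 = 120
byte 6: 207 ⊕ 124 = 179
byte 7:  28 ⊕ 237 = 241
byte 8: 163 ⊕  17 = 178
byte 9:  52 ⊕ 186 = 142
byte 10: 132 ⊕  41 = 173
byte 11: 221 ⊕  92 = 129
byte 12:  41 ⊕ 176 = 153
byte 13: 212 ⊕ 197 =  17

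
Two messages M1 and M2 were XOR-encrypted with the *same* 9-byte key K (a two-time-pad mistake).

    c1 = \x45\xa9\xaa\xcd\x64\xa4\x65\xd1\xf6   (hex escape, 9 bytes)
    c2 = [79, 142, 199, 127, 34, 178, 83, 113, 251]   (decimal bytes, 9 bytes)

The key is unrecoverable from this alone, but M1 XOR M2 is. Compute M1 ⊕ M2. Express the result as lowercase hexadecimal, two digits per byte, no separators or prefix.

c1 ⊕ c2 = (M1 ⊕ K) ⊕ (M2 ⊕ K) = M1 ⊕ M2 — the shared key cancels under XOR.
byte 0: 45 xor 4f = 0a
byte 1: a9 xor 8e = 27
byte 2: aa xor c7 = 6d
byte 3: cd xor 7f = b2
byte 4: 64 xor 22 = 46
byte 5: a4 xor b2 = 16
byte 6: 65 xor 53 = 36
byte 7: d1 xor 71 = a0
byte 8: f6 xor fb = 0d

0a276db2461636a00d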